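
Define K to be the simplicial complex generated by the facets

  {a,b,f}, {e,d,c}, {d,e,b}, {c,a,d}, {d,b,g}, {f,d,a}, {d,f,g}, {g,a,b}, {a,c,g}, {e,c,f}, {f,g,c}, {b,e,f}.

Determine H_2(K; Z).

H_2 ≅ 0.

Order the vertices as a < b < c < d < e < f < g. Listing each simplex with vertices in this order, K has dimension 2 with simplices:

  0-simplices (7): a, b, c, d, e, f, g
  1-simplices (18): ab, ac, ad, af, ag, bd, be, bf, bg, cd, ce, cf, cg, de, df, dg, ef, fg
  2-simplices (12): abf, abg, acd, acg, adf, bde, bdg, bef, cde, cef, cfg, dfg

Hence C_0 ≅ Z^7, C_1 ≅ Z^18, C_2 ≅ Z^12.

Boundary ∂_1: C_1 → C_0 is given by ∂[p,q] = [q] − [p].
The resulting 7×18 matrix has rank 6, and its Smith normal form has invariant factors (1,1,1,1,1,1).

∂_2: C_2 → C_1 maps a triangle to the signed sum of its edges. For instance
  ∂cde = de − ce + cd,
  ∂acd = cd − ad + ac.
This gives a 18×12 integer matrix of rank 12; reducing to Smith normal form yields diagonal entries (1,1,1,1,1,1,1,1,1,1,1,2).

Reading off H_k = ker ∂_k / im ∂_{k+1}:

  H_2: rank ker ∂_2 − rank ∂_3 = (12 − 12) − 0 = 0, and there is no ∂_3, so H_2 = 0.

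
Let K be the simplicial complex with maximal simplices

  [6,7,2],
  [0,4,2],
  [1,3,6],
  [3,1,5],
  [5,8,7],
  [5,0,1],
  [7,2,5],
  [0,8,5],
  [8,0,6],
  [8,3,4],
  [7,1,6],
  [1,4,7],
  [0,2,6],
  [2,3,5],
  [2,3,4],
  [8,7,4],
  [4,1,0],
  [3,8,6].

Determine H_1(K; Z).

H_1 ≅ Z^2.

Fix the vertex order 0 < 1 < 2 < 3 < 4 < 5 < 6 < 7 < 8 and write every simplex with vertices in increasing order. Then dim K = 2 and the simplices of K are:

  0-simplices (9): [0], [1], [2], [3], [4], [5], [6], [7], [8]
  1-simplices (27): (27 of them)
  2-simplices (18): [0,1,4], [0,1,5], [0,2,4], [0,2,6], [0,5,8], [0,6,8], [1,3,5], [1,3,6], [1,4,7], [1,6,7], [2,3,4], [2,3,5], [2,5,7], [2,6,7], [3,4,8], [3,6,8], [4,7,8], [5,7,8]

so the chain groups are C_0 ≅ Z^9, C_1 ≅ Z^27, C_2 ≅ Z^18.

The boundary map ∂_1: C_1 → C_0 maps an edge to its endpoints' difference, ∂[p,q] = q − p. For instance
  ∂[1,5] = [5] − [1].
This gives a 9×27 integer matrix of rank 8; reducing to Smith normal form yields diagonal entries (1,1,1,1,1,1,1,1).

∂_2: C_2 → C_1 acts by ∂[p,q,r] = [q,r] − [p,r] + [p,q]. For instance
  ∂[1,6,7] = [6,7] − [1,7] + [1,6],
  ∂[3,4,8] = [4,8] − [3,8] + [3,4].
The 27×18 boundary matrix has rank 17 and Smith normal form diag(1,1,1,1,1,1,1,1,1,1,1,1,1,1,1,1,1).

Reading off H_k = ker ∂_k / im ∂_{k+1}:

  H_1: rank ker ∂_1 − rank ∂_2 = (27 − 8) − 17 = 2, and the invariant factors of ∂_2 are all 1, so H_1 = Z^2.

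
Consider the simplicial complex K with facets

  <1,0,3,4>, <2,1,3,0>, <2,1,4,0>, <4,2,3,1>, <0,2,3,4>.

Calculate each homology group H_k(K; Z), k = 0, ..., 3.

K has 5 vertices, 10 edges, 10 triangles, 5 3-simplices.
rank ∂_0 = 0, rank ∂_1 = 4 ⇒ b_0 = 5 − 0 − 4 = 1; all invariant factors of ∂_1 are 1 so no torsion. So H_0 = Z.
rank ∂_1 = 4, rank ∂_2 = 6 ⇒ b_1 = 10 − 4 − 6 = 0; all invariant factors of ∂_2 are 1 so no torsion. So H_1 = 0.
rank ∂_2 = 6, rank ∂_3 = 4 ⇒ b_2 = 10 − 6 − 4 = 0; all invariant factors of ∂_3 are 1 so no torsion. So H_2 = 0.
rank ∂_3 = 4, rank ∂_4 = 0 ⇒ b_3 = 5 − 4 − 0 = 1. So H_3 = Z.

H_0 = Z,  H_1 = 0,  H_2 = 0,  H_3 = Z.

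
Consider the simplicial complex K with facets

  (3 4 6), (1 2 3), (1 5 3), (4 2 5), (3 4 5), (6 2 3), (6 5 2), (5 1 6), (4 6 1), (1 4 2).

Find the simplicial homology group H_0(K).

K has 6 vertices, 15 edges, 10 triangles.
rank ∂_0 = 0, rank ∂_1 = 5 ⇒ b_0 = 6 − 0 − 5 = 1; all invariant factors of ∂_1 are 1 so no torsion. So H_0 ≅ Z.

H_0 = Z.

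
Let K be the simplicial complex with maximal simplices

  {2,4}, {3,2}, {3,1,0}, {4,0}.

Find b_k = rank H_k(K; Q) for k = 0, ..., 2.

b_0 = 1, b_1 = 1, b_2 = 0.

Take the total order 0 < 1 < 2 < 3 < 4 on the vertex set. Then K (dimension 2) consists of the simplices:

  0-simplices (5): [0], [1], [2], [3], [4]
  1-simplices (6): [0,1], [0,3], [0,4], [1,3], [2,3], [2,4]
  2-simplices (1): [0,1,3]

giving chain groups C_0 ≅ Z^5, C_1 ≅ Z^6, C_2 ≅ Z^1.

∂_1: C_1 → C_0 maps an edge to its endpoints' difference, ∂[p,q] = q − p. For instance
  ∂[2,4] = [4] − [2].
As a 5×6 matrix over Z this has rank 4, with invariant factors (1,1,1,1).

∂_2: C_2 → C_1 sends each 2-simplex [p,q,r] to [q,r] − [p,r] + [p,q]. For instance
  ∂[0,1,3] = [1,3] − [0,3] + [0,1].
The resulting 6×1 matrix has rank 1, and its Smith normal form has invariant factors (1).

Now H_k = ker ∂_k / im ∂_{k+1}, so:

  H_0: rank C_0 − rank ∂_1 = 5 − 4 = 1, and the invariant factors of ∂_1 are all 1, so H_0 = Z.
  H_1: rank ker ∂_1 − rank ∂_2 = (6 − 4) − 1 = 1, and the invariant factors of ∂_2 are all 1, so H_1 = Z.
  H_2: rank ker ∂_2 − rank ∂_3 = (1 − 1) − 0 = 0, and there is no ∂_3, so H_2 = 0.

Hence the Betti numbers are b_0 = 1, b_1 = 1, b_2 = 0.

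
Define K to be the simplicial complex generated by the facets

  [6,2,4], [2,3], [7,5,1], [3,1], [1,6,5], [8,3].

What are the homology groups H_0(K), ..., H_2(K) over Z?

K has 8 vertices, 11 edges, 3 triangles.
rank ∂_0 = 0, rank ∂_1 = 7 ⇒ b_0 = 8 − 0 − 7 = 1; all invariant factors of ∂_1 are 1 so no torsion. So H_0 ≅ Z.
rank ∂_1 = 7, rank ∂_2 = 3 ⇒ b_1 = 11 − 7 − 3 = 1; all invariant factors of ∂_2 are 1 so no torsion. So H_1 ≅ Z.
rank ∂_2 = 3, rank ∂_3 = 0 ⇒ b_2 = 3 − 3 − 0 = 0. So H_2 ≅ 0.

H_0 ≅ Z,  H_1 ≅ Z,  H_2 = 0.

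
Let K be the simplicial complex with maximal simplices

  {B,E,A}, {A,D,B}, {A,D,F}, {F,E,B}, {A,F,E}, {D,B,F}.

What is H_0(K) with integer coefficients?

We work with the vertex ordering A < B < D < E < F. The simplices of K, each written with vertices in increasing order, are:

  0-simplices (5): A, B, D, E, F
  1-simplices (9): AB, AD, AE, AF, BD, BE, BF, DF, EF
  2-simplices (6): ABD, ABE, ADF, AEF, BDF, BEF

so the chain groups are C_0 ≅ Z^5, C_1 ≅ Z^9, C_2 ≅ Z^6.

The boundary map ∂_1: C_1 → C_0 maps an edge to its endpoints' difference, ∂[p,q] = q − p. For instance
  ∂AF = F − A.
As a 5×9 matrix over Z this has rank 4, with invariant factors (1,1,1,1).

∂_2: C_2 → C_1 sends each 2-simplex [p,q,r] to [q,r] − [p,r] + [p,q]. For instance
  ∂BEF = EF − BF + BE,
  ∂ADF = DF − AF + AD.
The 9×6 boundary matrix has rank 5 and Smith normal form diag(1,1,1,1,1).

Now H_k = ker ∂_k / im ∂_{k+1}, so:

  H_0: rank C_0 − rank ∂_1 = 5 − 4 = 1, and the invariant factors of ∂_1 are all 1, so H_0 ≅ Z.

H_0 ≅ Z.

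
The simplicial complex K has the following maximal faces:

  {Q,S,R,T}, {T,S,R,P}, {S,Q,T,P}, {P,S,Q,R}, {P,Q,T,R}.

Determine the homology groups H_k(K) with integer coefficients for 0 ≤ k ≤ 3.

H_0 ≅ Z,  H_1 = 0,  H_2 = 0,  H_3 ≅ Z.

Take the total order P < Q < R < S < T on the vertex set. Then K (dimension 3) consists of the simplices:

  0-simplices (5): P, Q, R, S, T
  1-simplices (10): PQ, PR, PS, PT, QR, QS, QT, RS, RT, ST
  2-simplices (10): PQR, PQS, PQT, PRS, PRT, PST, QRS, QRT, QST, RST
  3-simplices (5): PQRS, PQRT, PQST, PRST, QRST

Hence C_0 ≅ Z^5, C_1 ≅ Z^10, C_2 ≅ Z^10, C_3 ≅ Z^5.

Boundary ∂_1: C_1 → C_0 sends each edge [p,q] (with p < q) to q − p.
This gives a 5×10 integer matrix of rank 4; reducing to Smith normal form yields diagonal entries (1,1,1,1).

Boundary ∂_2: C_2 → C_1 acts by ∂[p,q,r] = [q,r] − [p,r] + [p,q]. For instance
  ∂PRS = RS − PS + PR,
  ∂PST = ST − PT + PS.
This gives a 10×10 integer matrix of rank 6; reducing to Smith normal form yields diagonal entries (1,1,1,1,1,1).

The boundary map ∂_3: C_3 → C_2 sends each 3-simplex σ to the alternating sum Σ_i (−1)^i (σ with its i-th vertex removed). For instance
  ∂PQRS = QRS − PRS + PQS − PQR,
  ∂PQST = QST − PST + PQT − PQS.
As a 10×5 matrix over Z this has rank 4, with invariant factors (1,1,1,1).

Now H_k = ker ∂_k / im ∂_{k+1}, so:

  H_0: rank C_0 − rank ∂_1 = 5 − 4 = 1, and the invariant factors of ∂_1 are all 1, so H_0 = Z.
  H_1: rank ker ∂_1 − rank ∂_2 = (10 − 4) − 6 = 0, and the invariant factors of ∂_2 are all 1, so H_1 = 0.
  H_2: rank ker ∂_2 − rank ∂_3 = (10 − 6) − 4 = 0, and the invariant factors of ∂_3 are all 1, so H_2 = 0.
  H_3: rank ker ∂_3 − rank ∂_4 = (5 − 4) − 0 = 1, and there is no ∂_4, so H_3 = Z.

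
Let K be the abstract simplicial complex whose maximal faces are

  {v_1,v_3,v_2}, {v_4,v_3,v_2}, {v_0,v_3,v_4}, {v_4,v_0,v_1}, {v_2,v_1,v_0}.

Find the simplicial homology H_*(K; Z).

Take the total order v_0 < v_1 < v_2 < v_3 < v_4 on the vertex set. Then K (dimension 2) consists of the simplices:

  0-simplices (5): [v_0], [v_1], [v_2], [v_3], [v_4]
  1-simplices (10): [v_0,v_1], [v_0,v_2], [v_0,v_3], [v_0,v_4], [v_1,v_2], [v_1,v_3], [v_1,v_4], [v_2,v_3], [v_2,v_4], [v_3,v_4]
  2-simplices (5): [v_0,v_1,v_2], [v_0,v_1,v_4], [v_0,v_3,v_4], [v_1,v_2,v_3], [v_2,v_3,v_4]

Hence C_0 ≅ Z^5, C_1 ≅ Z^10, C_2 ≅ Z^5.

∂_1: C_1 → C_0 is given by ∂[p,q] = [q] − [p].
The 5×10 boundary matrix has rank 4 and Smith normal form diag(1,1,1,1).

The boundary map ∂_2: C_2 → C_1 acts by ∂[p,q,r] = [q,r] − [p,r] + [p,q]. For instance
  ∂[v_0,v_3,v_4] = [v_3,v_4] − [v_0,v_4] + [v_0,v_3],
  ∂[v_2,v_3,v_4] = [v_3,v_4] − [v_2,v_4] + [v_2,v_3].
As a 10×5 matrix over Z this has rank 5, with invariant factors (1,1,1,1,1).

Now H_k = ker ∂_k / im ∂_{k+1}, so:

  H_0: rank C_0 − rank ∂_1 = 5 − 4 = 1, and the invariant factors of ∂_1 are all 1, so H_0 = Z.
  H_1: rank ker ∂_1 − rank ∂_2 = (10 − 4) − 5 = 1, and the invariant factors of ∂_2 are all 1, so H_1 = Z.
  H_2: rank ker ∂_2 − rank ∂_3 = (5 − 5) − 0 = 0, and there is no ∂_3, so H_2 = 0.

H_0 = Z,  H_1 = Z,  H_2 = 0.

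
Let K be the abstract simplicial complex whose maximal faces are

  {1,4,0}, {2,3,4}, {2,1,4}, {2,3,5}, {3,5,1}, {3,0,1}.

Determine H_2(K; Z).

We work with the vertex ordering 0 < 1 < 2 < 3 < 4 < 5. The simplices of K, each written with vertices in increasing order, are:

  0-simplices (6): [0], [1], [2], [3], [4], [5]
  1-simplices (12): [0,1], [0,3], [0,4], [1,2], [1,3], [1,4], [1,5], [2,3], [2,4], [2,5], [3,4], [3,5]
  2-simplices (6): [0,1,3], [0,1,4], [1,2,4], [1,3,5], [2,3,4], [2,3,5]

Hence C_0 ≅ Z^6, C_1 ≅ Z^12, C_2 ≅ Z^6.

Boundary ∂_1: C_1 → C_0 sends each edge [p,q] (with p < q) to q − p. For instance
  ∂[2,4] = [4] − [2].
This gives a 6×12 integer matrix of rank 5; reducing to Smith normal form yields diagonal entries (1,1,1,1,1).

The boundary map ∂_2: C_2 → C_1 acts by ∂[p,q,r] = [q,r] − [p,r] + [p,q]. For instance
  ∂[2,3,4] = [3,4] − [2,4] + [2,3],
  ∂[1,2,4] = [2,4] − [1,4] + [1,2].
The resulting 12×6 matrix has rank 6, and its Smith normal form has invariant factors (1,1,1,1,1,1).

From H_k ≅ ker(∂_k) / im(∂_{k+1}) we obtain:

  H_2: rank ker ∂_2 − rank ∂_3 = (6 − 6) − 0 = 0, and there is no ∂_3, so H_2 = 0.

(K is a triangulation of the cylinder S^1 x I.)

H_2 ≅ 0.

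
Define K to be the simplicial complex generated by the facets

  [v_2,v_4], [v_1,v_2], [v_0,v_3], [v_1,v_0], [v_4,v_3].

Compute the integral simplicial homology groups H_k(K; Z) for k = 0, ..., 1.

Fix the vertex order v_0 < v_1 < v_2 < v_3 < v_4 and write every simplex with vertices in increasing order. Then dim K = 1 and the simplices of K are:

  0-simplices (5): [v_0], [v_1], [v_2], [v_3], [v_4]
  1-simplices (5): [v_0,v_1], [v_0,v_3], [v_1,v_2], [v_2,v_4], [v_3,v_4]

so the chain groups are C_0 ≅ Z^5, C_1 ≅ Z^5.

∂_1: C_1 → C_0 maps an edge to its endpoints' difference, ∂[p,q] = q − p. For instance
  ∂[v_0,v_3] = [v_3] − [v_0].
As a 5×5 matrix over Z this has rank 4, with invariant factors (1,1,1,1).

Now H_k = ker ∂_k / im ∂_{k+1}, so:

  H_0: rank C_0 − rank ∂_1 = 5 − 4 = 1, and the invariant factors of ∂_1 are all 1, so H_0 = Z.
  H_1: rank ker ∂_1 − rank ∂_2 = (5 − 4) − 0 = 1, and there is no ∂_2, so H_1 = Z.

As a check, the Euler characteristic is 5 − 5 = 0, which agrees with 1 − 1 = 0.

H_0 ≅ Z,  H_1 ≅ Z.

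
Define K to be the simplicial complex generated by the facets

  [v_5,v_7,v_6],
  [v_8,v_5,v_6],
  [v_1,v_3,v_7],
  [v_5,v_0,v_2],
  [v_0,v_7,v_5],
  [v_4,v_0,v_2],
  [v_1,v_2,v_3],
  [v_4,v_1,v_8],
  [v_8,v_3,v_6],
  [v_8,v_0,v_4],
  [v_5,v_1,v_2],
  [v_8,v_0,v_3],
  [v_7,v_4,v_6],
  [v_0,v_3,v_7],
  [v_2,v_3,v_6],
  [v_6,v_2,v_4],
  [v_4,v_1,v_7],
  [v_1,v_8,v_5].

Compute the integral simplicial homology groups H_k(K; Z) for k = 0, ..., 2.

H_0 = Z,  H_1 = Z^2,  H_2 = Z.

Order the vertices as v_0 < v_1 < v_2 < v_3 < v_4 < v_5 < v_6 < v_7 < v_8. Listing each simplex with vertices in this order, K has dimension 2 with simplices:

  0-simplices (9): [v_0], [v_1], [v_2], [v_3], [v_4], [v_5], [v_6], [v_7], [v_8]
  1-simplices (27): (27 of them)
  2-simplices (18): (18 of them)

Hence C_0 ≅ Z^9, C_1 ≅ Z^27, C_2 ≅ Z^18.

∂_1: C_1 → C_0 sends each edge [p,q] (with p < q) to q − p. For instance
  ∂[v_3,v_8] = [v_8] − [v_3].
The 9×27 boundary matrix has rank 8 and Smith normal form diag(1,1,1,1,1,1,1,1).

Boundary ∂_2: C_2 → C_1 sends each 2-simplex [p,q,r] to [q,r] − [p,r] + [p,q]. For instance
  ∂[v_0,v_3,v_7] = [v_3,v_7] − [v_0,v_7] + [v_0,v_3],
  ∂[v_0,v_2,v_4] = [v_2,v_4] − [v_0,v_4] + [v_0,v_2].
As a 27×18 matrix over Z this has rank 17, with invariant factors (1,1,1,1,1,1,1,1,1,1,1,1,1,1,1,1,1).

Now H_k = ker ∂_k / im ∂_{k+1}, so:

  H_0: rank C_0 − rank ∂_1 = 9 − 8 = 1, and the invariant factors of ∂_1 are all 1, so H_0 = Z.
  H_1: rank ker ∂_1 − rank ∂_2 = (27 − 8) − 17 = 2, and the invariant factors of ∂_2 are all 1, so H_1 = Z^2.
  H_2: rank ker ∂_2 − rank ∂_3 = (18 − 17) − 0 = 1, and there is no ∂_3, so H_2 = Z.

As a check, the Euler characteristic is 9 − 27 + 18 = 0, which agrees with 1 − 2 + 1 = 0.
(K is a triangulation of the torus T^2.)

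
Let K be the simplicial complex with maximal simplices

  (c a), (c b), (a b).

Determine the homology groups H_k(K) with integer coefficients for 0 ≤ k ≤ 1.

K has 3 vertices, 3 edges.
rank ∂_0 = 0, rank ∂_1 = 2 ⇒ b_0 = 3 − 0 − 2 = 1; all invariant factors of ∂_1 are 1 so no torsion. So H_0 = Z.
rank ∂_1 = 2, rank ∂_2 = 0 ⇒ b_1 = 3 − 2 − 0 = 1. So H_1 = Z.

H_0 = Z,  H_1 = Z.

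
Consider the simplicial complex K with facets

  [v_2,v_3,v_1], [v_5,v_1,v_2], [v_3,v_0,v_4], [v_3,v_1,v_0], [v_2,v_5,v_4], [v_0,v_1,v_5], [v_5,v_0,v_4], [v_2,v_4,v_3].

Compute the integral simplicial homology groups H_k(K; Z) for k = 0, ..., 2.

Take the total order v_0 < v_1 < v_2 < v_3 < v_4 < v_5 on the vertex set. Then K (dimension 2) consists of the simplices:

  0-simplices (6): [v_0], [v_1], [v_2], [v_3], [v_4], [v_5]
  1-simplices (12): [v_0,v_1], [v_0,v_3], [v_0,v_4], [v_0,v_5], [v_1,v_2], [v_1,v_3], [v_1,v_5], [v_2,v_3], [v_2,v_4], [v_2,v_5], [v_3,v_4], [v_4,v_5]
  2-simplices (8): [v_0,v_1,v_3], [v_0,v_1,v_5], [v_0,v_3,v_4], [v_0,v_4,v_5], [v_1,v_2,v_3], [v_1,v_2,v_5], [v_2,v_3,v_4], [v_2,v_4,v_5]

Hence C_0 ≅ Z^6, C_1 ≅ Z^12, C_2 ≅ Z^8.

The boundary map ∂_1: C_1 → C_0 is given by ∂[p,q] = [q] − [p].
This gives a 6×12 integer matrix of rank 5; reducing to Smith normal form yields diagonal entries (1,1,1,1,1).

Boundary ∂_2: C_2 → C_1 maps a triangle to the signed sum of its edges. For instance
  ∂[v_1,v_2,v_3] = [v_2,v_3] − [v_1,v_3] + [v_1,v_2],
  ∂[v_0,v_3,v_4] = [v_3,v_4] − [v_0,v_4] + [v_0,v_3].
The resulting 12×8 matrix has rank 7, and its Smith normal form has invariant factors (1,1,1,1,1,1,1).

From H_k ≅ ker(∂_k) / im(∂_{k+1}) we obtain:

  H_0: rank C_0 − rank ∂_1 = 6 − 5 = 1, and the invariant factors of ∂_1 are all 1, so H_0 = Z.
  H_1: rank ker ∂_1 − rank ∂_2 = (12 − 5) − 7 = 0, and the invariant factors of ∂_2 are all 1, so H_1 = 0.
  H_2: rank ker ∂_2 − rank ∂_3 = (8 − 7) − 0 = 1, and there is no ∂_3, so H_2 = Z.

(K is a triangulation of the 2-sphere S^2.)

H_0 = Z,  H_1 = 0,  H_2 = Z.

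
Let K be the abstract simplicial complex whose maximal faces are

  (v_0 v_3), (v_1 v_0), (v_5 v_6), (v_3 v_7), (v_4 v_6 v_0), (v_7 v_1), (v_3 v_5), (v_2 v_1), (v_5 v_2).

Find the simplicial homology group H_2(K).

H_2 ≅ 0.

Fix the vertex order v_0 < v_1 < v_2 < v_3 < v_4 < v_5 < v_6 < v_7 and write every simplex with vertices in increasing order. Then dim K = 2 and the simplices of K are:

  0-simplices (8): [v_0], [v_1], [v_2], [v_3], [v_4], [v_5], [v_6], [v_7]
  1-simplices (11): [v_0,v_1], [v_0,v_3], [v_0,v_4], [v_0,v_6], [v_1,v_2], [v_1,v_7], [v_2,v_5], [v_3,v_5], [v_3,v_7], [v_4,v_6], [v_5,v_6]
  2-simplices (1): [v_0,v_4,v_6]

Hence C_0 ≅ Z^8, C_1 ≅ Z^11, C_2 ≅ Z^1.

Boundary ∂_1: C_1 → C_0 is given by ∂[p,q] = [q] − [p].
The 8×11 boundary matrix has rank 7 and Smith normal form diag(1,1,1,1,1,1,1).

Boundary ∂_2: C_2 → C_1 maps a triangle to the signed sum of its edges. For instance
  ∂[v_0,v_4,v_6] = [v_4,v_6] − [v_0,v_6] + [v_0,v_4].
This gives a 11×1 integer matrix of rank 1; reducing to Smith normal form yields diagonal entries (1).

Now H_k = ker ∂_k / im ∂_{k+1}, so:

  H_2: rank ker ∂_2 − rank ∂_3 = (1 − 1) − 0 = 0, and there is no ∂_3, so H_2 = 0.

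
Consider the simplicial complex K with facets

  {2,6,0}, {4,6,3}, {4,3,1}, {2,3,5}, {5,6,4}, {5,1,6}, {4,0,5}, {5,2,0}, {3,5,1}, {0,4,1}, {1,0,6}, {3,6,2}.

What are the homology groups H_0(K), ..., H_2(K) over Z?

H_0 = Z,  H_1 = Z/2Z,  H_2 = 0.

We work with the vertex ordering 0 < 1 < 2 < 3 < 4 < 5 < 6. The simplices of K, each written with vertices in increasing order, are:

  0-simplices (7): [0], [1], [2], [3], [4], [5], [6]
  1-simplices (18): [0,1], [0,2], [0,4], [0,5], [0,6], [1,3], [1,4], [1,5], [1,6], [2,3], [2,5], [2,6], [3,4], [3,5], [3,6], [4,5], [4,6], [5,6]
  2-simplices (12): [0,1,4], [0,1,6], [0,2,5], [0,2,6], [0,4,5], [1,3,4], [1,3,5], [1,5,6], [2,3,5], [2,3,6], [3,4,6], [4,5,6]

Hence C_0 ≅ Z^7, C_1 ≅ Z^18, C_2 ≅ Z^12.

The boundary map ∂_1: C_1 → C_0 is given by ∂[p,q] = [q] − [p]. For instance
  ∂[0,5] = [5] − [0].
The 7×18 boundary matrix has rank 6 and Smith normal form diag(1,1,1,1,1,1).

∂_2: C_2 → C_1 sends each 2-simplex [p,q,r] to [q,r] − [p,r] + [p,q]. For instance
  ∂[2,3,5] = [3,5] − [2,5] + [2,3],
  ∂[1,3,5] = [3,5] − [1,5] + [1,3].
The 18×12 boundary matrix has rank 12 and Smith normal form diag(1,1,1,1,1,1,1,1,1,1,1,2).

Computing H_k = (kernel of ∂_k) / (image of ∂_{k+1}):

  H_0: rank C_0 − rank ∂_1 = 7 − 6 = 1, and the invariant factors of ∂_1 are all 1, so H_0 ≅ Z.
  H_1: rank ker ∂_1 − rank ∂_2 = (18 − 6) − 12 = 0, and ∂_2 has invariant factor 2 > 1, so H_1 ≅ Z/2Z.
  H_2: rank ker ∂_2 − rank ∂_3 = (12 − 12) − 0 = 0, and there is no ∂_3, so H_2 ≅ 0.

(K is a triangulation of the real projective plane RP^2.)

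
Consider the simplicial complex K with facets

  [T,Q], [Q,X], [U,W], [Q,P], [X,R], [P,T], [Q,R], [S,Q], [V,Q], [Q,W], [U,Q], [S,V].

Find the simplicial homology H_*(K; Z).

Take the total order P < Q < R < S < T < U < V < W < X on the vertex set. Then K (dimension 1) consists of the simplices:

  0-simplices (9): P, Q, R, S, T, U, V, W, X
  1-simplices (12): PQ, PT, QR, QS, QT, QU, QV, QW, QX, RX, SV, UW

giving chain groups C_0 ≅ Z^9, C_1 ≅ Z^12.

Boundary ∂_1: C_1 → C_0 sends each edge [p,q] (with p < q) to q − p. For instance
  ∂QT = T − Q.
This gives a 9×12 integer matrix of rank 8; reducing to Smith normal form yields diagonal entries (1,1,1,1,1,1,1,1).

Reading off H_k = ker ∂_k / im ∂_{k+1}:

  H_0: rank C_0 − rank ∂_1 = 9 − 8 = 1, and the invariant factors of ∂_1 are all 1, so H_0 ≅ Z.
  H_1: rank ker ∂_1 − rank ∂_2 = (12 − 8) − 0 = 4, and there is no ∂_2, so H_1 ≅ Z^4.

(K is a triangulation of a wedge of 4 circles.)

H_0 ≅ Z,  H_1 ≅ Z^4.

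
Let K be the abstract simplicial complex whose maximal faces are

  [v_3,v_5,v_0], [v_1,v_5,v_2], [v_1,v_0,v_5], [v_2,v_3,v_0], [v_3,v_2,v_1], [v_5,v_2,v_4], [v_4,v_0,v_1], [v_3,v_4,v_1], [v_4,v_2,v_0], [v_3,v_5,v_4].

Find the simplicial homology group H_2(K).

H_2 = 0.

K has 6 vertices, 15 edges, 10 triangles.
rank ∂_2 = 10, rank ∂_3 = 0 ⇒ b_2 = 10 − 10 − 0 = 0. So H_2 ≅ 0.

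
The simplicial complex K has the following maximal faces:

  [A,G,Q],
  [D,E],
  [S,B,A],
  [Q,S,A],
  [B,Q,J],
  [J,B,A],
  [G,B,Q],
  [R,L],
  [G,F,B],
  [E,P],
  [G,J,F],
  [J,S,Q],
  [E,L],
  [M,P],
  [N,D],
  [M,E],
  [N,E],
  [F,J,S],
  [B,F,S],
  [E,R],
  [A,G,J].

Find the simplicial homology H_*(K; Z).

H_0 = Z^2,  H_1 = Z^3 ⊕ Z/2,  H_2 = 0.

Take the total order A < B < D < E < F < G < J < L < M < N < P < Q < R < S on the vertex set. Then K (dimension 2) consists of the simplices:

  0-simplices (14): A, B, D, E, F, G, J, L, M, N, P, Q, R, S
  1-simplices (27): AB, AG, AJ, AQ, AS, BF, BG, BJ, BQ, BS, DE, DN, EL, EM, EN, EP, ER, FG, FJ, FS, GJ, GQ, JQ, JS, LR, MP, QS
  2-simplices (12): ABJ, ABS, AGJ, AGQ, AQS, BFG, BFS, BGQ, BJQ, FGJ, FJS, JQS

so the chain groups are C_0 ≅ Z^14, C_1 ≅ Z^27, C_2 ≅ Z^12.

Boundary ∂_1: C_1 → C_0 maps an edge to its endpoints' difference, ∂[p,q] = q − p. For instance
  ∂JS = S − J.
As a 14×27 matrix over Z this has rank 12, with invariant factors (1,1,1,1,1,1,1,1,1,1,1,1).

Boundary ∂_2: C_2 → C_1 acts by ∂[p,q,r] = [q,r] − [p,r] + [p,q]. For instance
  ∂AGQ = GQ − AQ + AG,
  ∂AGJ = GJ − AJ + AG.
The 27×12 boundary matrix has rank 12 and Smith normal form diag(1,1,1,1,1,1,1,1,1,1,1,2).

Reading off H_k = ker ∂_k / im ∂_{k+1}:

  H_0: rank C_0 − rank ∂_1 = 14 − 12 = 2, and the invariant factors of ∂_1 are all 1, so H_0 = Z^2.
  H_1: rank ker ∂_1 − rank ∂_2 = (27 − 12) − 12 = 3, and ∂_2 has invariant factor 2 > 1, so H_1 = Z^3 ⊕ Z/2.
  H_2: rank ker ∂_2 − rank ∂_3 = (12 − 12) − 0 = 0, and there is no ∂_3, so H_2 = 0.

As a check, the Euler characteristic is 14 − 27 + 12 = -1, which agrees with 2 − 3 + 0 = -1.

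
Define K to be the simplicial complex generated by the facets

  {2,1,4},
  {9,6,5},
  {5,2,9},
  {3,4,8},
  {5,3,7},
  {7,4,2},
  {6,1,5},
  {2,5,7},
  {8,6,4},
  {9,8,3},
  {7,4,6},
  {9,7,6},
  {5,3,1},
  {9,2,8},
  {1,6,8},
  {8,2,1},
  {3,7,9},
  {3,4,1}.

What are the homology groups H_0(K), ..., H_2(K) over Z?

Order the vertices as 1 < 2 < 3 < 4 < 5 < 6 < 7 < 8 < 9. Listing each simplex with vertices in this order, K has dimension 2 with simplices:

  0-simplices (9): [1], [2], [3], [4], [5], [6], [7], [8], [9]
  1-simplices (27): (27 of them)
  2-simplices (18): [1,2,4], [1,2,8], [1,3,4], [1,3,5], [1,5,6], [1,6,8], [2,4,7], [2,5,7], [2,5,9], [2,8,9], [3,4,8], [3,5,7], [3,7,9], [3,8,9], [4,6,7], [4,6,8], [5,6,9], [6,7,9]

giving chain groups C_0 ≅ Z^9, C_1 ≅ Z^27, C_2 ≅ Z^18.

The boundary map ∂_1: C_1 → C_0 is given by ∂[p,q] = [q] − [p].
As a 9×27 matrix over Z this has rank 8, with invariant factors (1,1,1,1,1,1,1,1).

The boundary map ∂_2: C_2 → C_1 maps a triangle to the signed sum of its edges. For instance
  ∂[3,8,9] = [8,9] − [3,9] + [3,8],
  ∂[4,6,7] = [6,7] − [4,7] + [4,6].
This gives a 27×18 integer matrix of rank 18; reducing to Smith normal form yields diagonal entries (1,1,1,1,1,1,1,1,1,1,1,1,1,1,1,1,1,2).

Reading off H_k = ker ∂_k / im ∂_{k+1}:

  H_0: rank C_0 − rank ∂_1 = 9 − 8 = 1, and the invariant factors of ∂_1 are all 1, so H_0 ≅ Z.
  H_1: rank ker ∂_1 − rank ∂_2 = (27 − 8) − 18 = 1, and ∂_2 has invariant factor 2 > 1, so H_1 ≅ Z ⊕ Z/2.
  H_2: rank ker ∂_2 − rank ∂_3 = (18 − 18) − 0 = 0, and there is no ∂_3, so H_2 ≅ 0.

As a check, the Euler characteristic is 9 − 27 + 18 = 0, which agrees with 1 − 1 + 0 = 0.

H_0 = Z,  H_1 = Z ⊕ Z/2,  H_2 = 0.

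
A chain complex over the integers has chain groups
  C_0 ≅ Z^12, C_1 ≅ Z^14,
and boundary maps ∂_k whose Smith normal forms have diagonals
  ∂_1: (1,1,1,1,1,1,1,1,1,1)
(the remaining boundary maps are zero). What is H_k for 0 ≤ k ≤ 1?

H_0: b_0 = 12 − 0 − 10 = 2; torsion from ∂_1 factors > 1: none. So H_0 = Z^2.
H_1: b_1 = 14 − 10 − 0 = 4; torsion from ∂_2 factors > 1: none. So H_1 = Z^4.

H_0 = Z^2,  H_1 = Z^4.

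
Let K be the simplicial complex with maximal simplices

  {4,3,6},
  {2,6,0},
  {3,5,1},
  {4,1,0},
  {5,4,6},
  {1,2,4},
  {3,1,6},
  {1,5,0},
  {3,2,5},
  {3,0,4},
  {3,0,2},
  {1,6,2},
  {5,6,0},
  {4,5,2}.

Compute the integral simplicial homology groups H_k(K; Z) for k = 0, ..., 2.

We work with the vertex ordering 0 < 1 < 2 < 3 < 4 < 5 < 6. The simplices of K, each written with vertices in increasing order, are:

  0-simplices (7): [0], [1], [2], [3], [4], [5], [6]
  1-simplices (21): [0,1], [0,2], [0,3], [0,4], [0,5], [0,6], [1,2], [1,3], [1,4], [1,5], [1,6], [2,3], [2,4], [2,5], [2,6], [3,4], [3,5], [3,6], [4,5], [4,6], [5,6]
  2-simplices (14): [0,1,4], [0,1,5], [0,2,3], [0,2,6], [0,3,4], [0,5,6], [1,2,4], [1,2,6], [1,3,5], [1,3,6], [2,3,5], [2,4,5], [3,4,6], [4,5,6]

Hence C_0 ≅ Z^7, C_1 ≅ Z^21, C_2 ≅ Z^14.

∂_1: C_1 → C_0 maps an edge to its endpoints' difference, ∂[p,q] = q − p.
As a 7×21 matrix over Z this has rank 6, with invariant factors (1,1,1,1,1,1).

∂_2: C_2 → C_1 sends each 2-simplex [p,q,r] to [q,r] − [p,r] + [p,q]. For instance
  ∂[0,5,6] = [5,6] − [0,6] + [0,5],
  ∂[3,4,6] = [4,6] − [3,6] + [3,4].
This gives a 21×14 integer matrix of rank 13; reducing to Smith normal form yields diagonal entries (1,1,1,1,1,1,1,1,1,1,1,1,1).

Now H_k = ker ∂_k / im ∂_{k+1}, so:

  H_0: rank C_0 − rank ∂_1 = 7 − 6 = 1, and the invariant factors of ∂_1 are all 1, so H_0 = Z.
  H_1: rank ker ∂_1 − rank ∂_2 = (21 − 6) − 13 = 2, and the invariant factors of ∂_2 are all 1, so H_1 = Z^2.
  H_2: rank ker ∂_2 − rank ∂_3 = (14 − 13) − 0 = 1, and there is no ∂_3, so H_2 = Z.

H_0 ≅ Z,  H_1 ≅ Z^2,  H_2 ≅ Z.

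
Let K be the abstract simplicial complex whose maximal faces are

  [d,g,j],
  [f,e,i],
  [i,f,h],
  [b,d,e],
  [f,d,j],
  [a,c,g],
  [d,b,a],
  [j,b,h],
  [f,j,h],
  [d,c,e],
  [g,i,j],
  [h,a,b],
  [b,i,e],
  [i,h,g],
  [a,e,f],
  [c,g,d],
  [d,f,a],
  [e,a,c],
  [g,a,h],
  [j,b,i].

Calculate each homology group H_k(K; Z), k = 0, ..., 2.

H_0 ≅ Z,  H_1 ≅ Z ⊕ Z/2,  H_2 = 0.

Take the total order a < b < c < d < e < f < g < h < i < j on the vertex set. Then K (dimension 2) consists of the simplices:

  0-simplices (10): a, b, c, d, e, f, g, h, i, j
  1-simplices (30): ab, ac, ad, ae, af, ag, ah, bd, be, bh, bi, bj, cd, ce, cg, de, df, dg, dj, ef, ei, fh, fi, fj, gh, gi, gj, hi, hj, ij
  2-simplices (20): abd, abh, ace, acg, adf, aef, agh, bde, bei, bhj, bij, cde, cdg, dfj, dgj, efi, fhi, fhj, ghi, gij

giving chain groups C_0 ≅ Z^10, C_1 ≅ Z^30, C_2 ≅ Z^20.

Boundary ∂_1: C_1 → C_0 maps an edge to its endpoints' difference, ∂[p,q] = q − p. For instance
  ∂be = e − b.
As a 10×30 matrix over Z this has rank 9, with invariant factors (1,1,1,1,1,1,1,1,1).

∂_2: C_2 → C_1 acts by ∂[p,q,r] = [q,r] − [p,r] + [p,q]. For instance
  ∂dfj = fj − dj + df,
  ∂dgj = gj − dj + dg.
The resulting 30×20 matrix has rank 20, and its Smith normal form has invariant factors (1,1,1,1,1,1,1,1,1,1,1,1,1,1,1,1,1,1,1,2).

Reading off H_k = ker ∂_k / im ∂_{k+1}:

  H_0: rank C_0 − rank ∂_1 = 10 − 9 = 1, and the invariant factors of ∂_1 are all 1, so H_0 ≅ Z.
  H_1: rank ker ∂_1 − rank ∂_2 = (30 − 9) − 20 = 1, and ∂_2 has invariant factor 2 > 1, so H_1 ≅ Z ⊕ Z/2.
  H_2: rank ker ∂_2 − rank ∂_3 = (20 − 20) − 0 = 0, and there is no ∂_3, so H_2 ≅ 0.

(K is a triangulation of the Klein bottle.)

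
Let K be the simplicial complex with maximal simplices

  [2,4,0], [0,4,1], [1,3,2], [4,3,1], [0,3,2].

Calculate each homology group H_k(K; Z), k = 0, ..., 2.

H_0 ≅ Z,  H_1 ≅ Z,  H_2 = 0.

Fix the vertex order 0 < 1 < 2 < 3 < 4 and write every simplex with vertices in increasing order. Then dim K = 2 and the simplices of K are:

  0-simplices (5): [0], [1], [2], [3], [4]
  1-simplices (10): [0,1], [0,2], [0,3], [0,4], [1,2], [1,3], [1,4], [2,3], [2,4], [3,4]
  2-simplices (5): [0,1,4], [0,2,3], [0,2,4], [1,2,3], [1,3,4]

Hence C_0 ≅ Z^5, C_1 ≅ Z^10, C_2 ≅ Z^5.

Boundary ∂_1: C_1 → C_0 maps an edge to its endpoints' difference, ∂[p,q] = q − p.
As a 5×10 matrix over Z this has rank 4, with invariant factors (1,1,1,1).

The boundary map ∂_2: C_2 → C_1 maps a triangle to the signed sum of its edges. For instance
  ∂[0,1,4] = [1,4] − [0,4] + [0,1],
  ∂[0,2,4] = [2,4] − [0,4] + [0,2].
The resulting 10×5 matrix has rank 5, and its Smith normal form has invariant factors (1,1,1,1,1).

Computing H_k = (kernel of ∂_k) / (image of ∂_{k+1}):

  H_0: rank C_0 − rank ∂_1 = 5 − 4 = 1, and the invariant factors of ∂_1 are all 1, so H_0 ≅ Z.
  H_1: rank ker ∂_1 − rank ∂_2 = (10 − 4) − 5 = 1, and the invariant factors of ∂_2 are all 1, so H_1 ≅ Z.
  H_2: rank ker ∂_2 − rank ∂_3 = (5 − 5) − 0 = 0, and there is no ∂_3, so H_2 ≅ 0.

As a check, the Euler characteristic is 5 − 10 + 5 = 0, which agrees with 1 − 1 + 0 = 0.
(K is a triangulation of the Möbius band.)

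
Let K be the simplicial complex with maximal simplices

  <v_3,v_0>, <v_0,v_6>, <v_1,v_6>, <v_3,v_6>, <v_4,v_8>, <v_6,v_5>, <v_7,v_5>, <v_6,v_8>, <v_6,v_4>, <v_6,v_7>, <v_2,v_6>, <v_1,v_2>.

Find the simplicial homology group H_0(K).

H_0 = Z.

K has 9 vertices, 12 edges.
rank ∂_0 = 0, rank ∂_1 = 8 ⇒ b_0 = 9 − 0 − 8 = 1; all invariant factors of ∂_1 are 1 so no torsion. So H_0 ≅ Z.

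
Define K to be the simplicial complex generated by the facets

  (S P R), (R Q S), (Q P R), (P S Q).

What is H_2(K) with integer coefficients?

H_2 ≅ Z.

We work with the vertex ordering P < Q < R < S. The simplices of K, each written with vertices in increasing order, are:

  0-simplices (4): P, Q, R, S
  1-simplices (6): PQ, PR, PS, QR, QS, RS
  2-simplices (4): PQR, PQS, PRS, QRS

giving chain groups C_0 ≅ Z^4, C_1 ≅ Z^6, C_2 ≅ Z^4.

The boundary map ∂_1: C_1 → C_0 maps an edge to its endpoints' difference, ∂[p,q] = q − p.
The 4×6 boundary matrix has rank 3 and Smith normal form diag(1,1,1).

Boundary ∂_2: C_2 → C_1 maps a triangle to the signed sum of its edges. For instance
  ∂PRS = RS − PS + PR,
  ∂PQS = QS − PS + PQ.
This gives a 6×4 integer matrix of rank 3; reducing to Smith normal form yields diagonal entries (1,1,1).

Now H_k = ker ∂_k / im ∂_{k+1}, so:

  H_2: rank ker ∂_2 − rank ∂_3 = (4 − 3) − 0 = 1, and there is no ∂_3, so H_2 ≅ Z.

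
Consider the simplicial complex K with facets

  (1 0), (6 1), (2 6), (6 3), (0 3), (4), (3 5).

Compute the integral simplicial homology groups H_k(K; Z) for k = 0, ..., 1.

H_0 ≅ Z^2,  H_1 ≅ Z.

We work with the vertex ordering 0 < 1 < 2 < 3 < 4 < 5 < 6. The simplices of K, each written with vertices in increasing order, are:

  0-simplices (7): [0], [1], [2], [3], [4], [5], [6]
  1-simplices (6): [0,1], [0,3], [1,6], [2,6], [3,5], [3,6]

giving chain groups C_0 ≅ Z^7, C_1 ≅ Z^6.

The boundary map ∂_1: C_1 → C_0 is given by ∂[p,q] = [q] − [p].
The 7×6 boundary matrix has rank 5 and Smith normal form diag(1,1,1,1,1).

Now H_k = ker ∂_k / im ∂_{k+1}, so:

  H_0: rank C_0 − rank ∂_1 = 7 − 5 = 2, and the invariant factors of ∂_1 are all 1, so H_0 = Z^2.
  H_1: rank ker ∂_1 − rank ∂_2 = (6 − 5) − 0 = 1, and there is no ∂_2, so H_1 = Z.

As a check, the Euler characteristic is 7 − 6 = 1, which agrees with 2 − 1 = 1.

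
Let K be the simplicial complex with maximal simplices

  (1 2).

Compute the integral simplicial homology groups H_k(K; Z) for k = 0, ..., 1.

H_0 ≅ Z,  H_1 = 0.

Take the total order 1 < 2 on the vertex set. Then K (dimension 1) consists of the simplices:

  0-simplices (2): [1], [2]
  1-simplices (1): [1,2]

giving chain groups C_0 ≅ Z^2, C_1 ≅ Z^1.

∂_1: C_1 → C_0 sends each edge [p,q] (with p < q) to q − p. For instance
  ∂[1,2] = [2] − [1].
As a 2×1 matrix over Z this has rank 1, with invariant factors (1).

Computing H_k = (kernel of ∂_k) / (image of ∂_{k+1}):

  H_0: rank C_0 − rank ∂_1 = 2 − 1 = 1, and the invariant factors of ∂_1 are all 1, so H_0 = Z.
  H_1: rank ker ∂_1 − rank ∂_2 = (1 − 1) − 0 = 0, and there is no ∂_2, so H_1 = 0.

(K is a triangulation of the 1-simplex.)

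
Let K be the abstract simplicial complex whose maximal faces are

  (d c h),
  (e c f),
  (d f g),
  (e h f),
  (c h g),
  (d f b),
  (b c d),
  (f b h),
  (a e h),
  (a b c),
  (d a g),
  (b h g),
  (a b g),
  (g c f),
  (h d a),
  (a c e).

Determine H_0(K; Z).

K has 8 vertices, 24 edges, 16 triangles.
rank ∂_0 = 0, rank ∂_1 = 7 ⇒ b_0 = 8 − 0 − 7 = 1; all invariant factors of ∂_1 are 1 so no torsion. So H_0 ≅ Z.

H_0 = Z.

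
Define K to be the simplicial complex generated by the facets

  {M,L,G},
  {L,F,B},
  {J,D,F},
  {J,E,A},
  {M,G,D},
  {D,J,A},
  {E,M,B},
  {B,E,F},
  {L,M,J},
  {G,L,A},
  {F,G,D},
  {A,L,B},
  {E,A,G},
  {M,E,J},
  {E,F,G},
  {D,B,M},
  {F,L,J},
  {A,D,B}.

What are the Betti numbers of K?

b_0 = 1, b_1 = 2, b_2 = 1.

Fix the vertex order A < B < D < E < F < G < J < L < M and write every simplex with vertices in increasing order. Then dim K = 2 and the simplices of K are:

  0-simplices (9): A, B, D, E, F, G, J, L, M
  1-simplices (27): AB, AD, AE, AG, AJ, AL, BD, BE, BF, BL, BM, DF, DG, DJ, DM, EF, EG, EJ, EM, FG, FJ, FL, GL, GM, JL, JM, LM
  2-simplices (18): ABD, ABL, ADJ, AEG, AEJ, AGL, BDM, BEF, BEM, BFL, DFG, DFJ, DGM, EFG, EJM, FJL, GLM, JLM

so the chain groups are C_0 ≅ Z^9, C_1 ≅ Z^27, C_2 ≅ Z^18.

Boundary ∂_1: C_1 → C_0 is given by ∂[p,q] = [q] − [p]. For instance
  ∂EF = F − E.
The 9×27 boundary matrix has rank 8 and Smith normal form diag(1,1,1,1,1,1,1,1).

The boundary map ∂_2: C_2 → C_1 maps a triangle to the signed sum of its edges. For instance
  ∂EFG = FG − EG + EF,
  ∂AEG = EG − AG + AE.
The resulting 27×18 matrix has rank 17, and its Smith normal form has invariant factors (1,1,1,1,1,1,1,1,1,1,1,1,1,1,1,1,1).

From H_k ≅ ker(∂_k) / im(∂_{k+1}) we obtain:

  H_0: rank C_0 − rank ∂_1 = 9 − 8 = 1, and the invariant factors of ∂_1 are all 1, so H_0 = Z.
  H_1: rank ker ∂_1 − rank ∂_2 = (27 − 8) − 17 = 2, and the invariant factors of ∂_2 are all 1, so H_1 = Z^2.
  H_2: rank ker ∂_2 − rank ∂_3 = (18 − 17) − 0 = 1, and there is no ∂_3, so H_2 = Z.

(K is a triangulation of the torus T^2.)

Hence the Betti numbers are b_0 = 1, b_1 = 2, b_2 = 1.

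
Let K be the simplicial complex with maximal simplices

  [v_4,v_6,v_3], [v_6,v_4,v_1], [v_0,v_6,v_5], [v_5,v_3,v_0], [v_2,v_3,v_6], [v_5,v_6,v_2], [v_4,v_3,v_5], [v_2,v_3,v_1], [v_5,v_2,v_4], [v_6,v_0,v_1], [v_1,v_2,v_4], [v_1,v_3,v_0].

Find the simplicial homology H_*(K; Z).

We work with the vertex ordering v_0 < v_1 < v_2 < v_3 < v_4 < v_5 < v_6. The simplices of K, each written with vertices in increasing order, are:

  0-simplices (7): [v_0], [v_1], [v_2], [v_3], [v_4], [v_5], [v_6]
  1-simplices (18): (18 of them)
  2-simplices (12): (12 of them)

so the chain groups are C_0 ≅ Z^7, C_1 ≅ Z^18, C_2 ≅ Z^12.

Boundary ∂_1: C_1 → C_0 is given by ∂[p,q] = [q] − [p]. For instance
  ∂[v_2,v_6] = [v_6] − [v_2].
As a 7×18 matrix over Z this has rank 6, with invariant factors (1,1,1,1,1,1).

Boundary ∂_2: C_2 → C_1 sends each 2-simplex [p,q,r] to [q,r] − [p,r] + [p,q]. For instance
  ∂[v_0,v_1,v_3] = [v_1,v_3] − [v_0,v_3] + [v_0,v_1],
  ∂[v_1,v_2,v_3] = [v_2,v_3] − [v_1,v_3] + [v_1,v_2].
This gives a 18×12 integer matrix of rank 12; reducing to Smith normal form yields diagonal entries (1,1,1,1,1,1,1,1,1,1,1,2).

Now H_k = ker ∂_k / im ∂_{k+1}, so:

  H_0: rank C_0 − rank ∂_1 = 7 − 6 = 1, and the invariant factors of ∂_1 are all 1, so H_0 = Z.
  H_1: rank ker ∂_1 − rank ∂_2 = (18 − 6) − 12 = 0, and ∂_2 has invariant factor 2 > 1, so H_1 = Z/2Z.
  H_2: rank ker ∂_2 − rank ∂_3 = (12 − 12) − 0 = 0, and there is no ∂_3, so H_2 = 0.

(K is a triangulation of the real projective plane RP^2.)

H_0 = Z,  H_1 = Z/2Z,  H_2 = 0.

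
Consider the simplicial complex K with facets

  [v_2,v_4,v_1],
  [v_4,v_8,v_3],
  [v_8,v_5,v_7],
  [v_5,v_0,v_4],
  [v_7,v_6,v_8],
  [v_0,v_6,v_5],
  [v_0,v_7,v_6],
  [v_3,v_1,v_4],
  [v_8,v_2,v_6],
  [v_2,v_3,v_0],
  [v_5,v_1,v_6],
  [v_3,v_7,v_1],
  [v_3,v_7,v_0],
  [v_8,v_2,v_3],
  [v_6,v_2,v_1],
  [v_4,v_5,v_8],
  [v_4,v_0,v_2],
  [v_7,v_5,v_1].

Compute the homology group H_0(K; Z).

Fix the vertex order v_0 < v_1 < v_2 < v_3 < v_4 < v_5 < v_6 < v_7 < v_8 and write every simplex with vertices in increasing order. Then dim K = 2 and the simplices of K are:

  0-simplices (9): [v_0], [v_1], [v_2], [v_3], [v_4], [v_5], [v_6], [v_7], [v_8]
  1-simplices (27): (27 of them)
  2-simplices (18): (18 of them)

so the chain groups are C_0 ≅ Z^9, C_1 ≅ Z^27, C_2 ≅ Z^18.

Boundary ∂_1: C_1 → C_0 maps an edge to its endpoints' difference, ∂[p,q] = q − p. For instance
  ∂[v_0,v_4] = [v_4] − [v_0].
As a 9×27 matrix over Z this has rank 8, with invariant factors (1,1,1,1,1,1,1,1).

The boundary map ∂_2: C_2 → C_1 maps a triangle to the signed sum of its edges. For instance
  ∂[v_1,v_2,v_6] = [v_2,v_6] − [v_1,v_6] + [v_1,v_2],
  ∂[v_1,v_5,v_6] = [v_5,v_6] − [v_1,v_6] + [v_1,v_5].
The 27×18 boundary matrix has rank 18 and Smith normal form diag(1,1,1,1,1,1,1,1,1,1,1,1,1,1,1,1,1,2).

Now H_k = ker ∂_k / im ∂_{k+1}, so:

  H_0: rank C_0 − rank ∂_1 = 9 − 8 = 1, and the invariant factors of ∂_1 are all 1, so H_0 ≅ Z.

(K is a triangulation of the Klein bottle.)

H_0 = Z.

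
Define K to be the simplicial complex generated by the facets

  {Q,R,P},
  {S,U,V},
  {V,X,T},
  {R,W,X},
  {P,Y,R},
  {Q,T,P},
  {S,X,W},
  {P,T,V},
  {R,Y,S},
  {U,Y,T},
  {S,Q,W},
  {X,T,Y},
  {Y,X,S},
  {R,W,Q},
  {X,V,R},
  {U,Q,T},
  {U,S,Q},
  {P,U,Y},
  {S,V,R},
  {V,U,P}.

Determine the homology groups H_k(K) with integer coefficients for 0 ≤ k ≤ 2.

Fix the vertex order P < Q < R < S < T < U < V < W < X < Y and write every simplex with vertices in increasing order. Then dim K = 2 and the simplices of K are:

  0-simplices (10): P, Q, R, S, T, U, V, W, X, Y
  1-simplices (30): PQ, PR, PT, PU, PV, PY, QR, QS, QT, QU, QW, RS, RV, RW, RX, RY, SU, SV, SW, SX, SY, TU, TV, TX, TY, UV, UY, VX, WX, XY
  2-simplices (20): PQR, PQT, PRY, PTV, PUV, PUY, QRW, QSU, QSW, QTU, RSV, RSY, RVX, RWX, SUV, SWX, SXY, TUY, TVX, TXY

giving chain groups C_0 ≅ Z^10, C_1 ≅ Z^30, C_2 ≅ Z^20.

∂_1: C_1 → C_0 is given by ∂[p,q] = [q] − [p].
The resulting 10×30 matrix has rank 9, and its Smith normal form has invariant factors (1,1,1,1,1,1,1,1,1).

∂_2: C_2 → C_1 maps a triangle to the signed sum of its edges. For instance
  ∂SWX = WX − SX + SW,
  ∂QSU = SU − QU + QS.
As a 30×20 matrix over Z this has rank 20, with invariant factors (1,1,1,1,1,1,1,1,1,1,1,1,1,1,1,1,1,1,1,2).

Reading off H_k = ker ∂_k / im ∂_{k+1}:

  H_0: rank C_0 − rank ∂_1 = 10 − 9 = 1, and the invariant factors of ∂_1 are all 1, so H_0 = Z.
  H_1: rank ker ∂_1 − rank ∂_2 = (30 − 9) − 20 = 1, and ∂_2 has invariant factor 2 > 1, so H_1 = Z × Z/2.
  H_2: rank ker ∂_2 − rank ∂_3 = (20 − 20) − 0 = 0, and there is no ∂_3, so H_2 = 0.

As a check, the Euler characteristic is 10 − 30 + 20 = 0, which agrees with 1 − 1 + 0 = 0.

H_0 ≅ Z,  H_1 ≅ Z × Z/2,  H_2 = 0.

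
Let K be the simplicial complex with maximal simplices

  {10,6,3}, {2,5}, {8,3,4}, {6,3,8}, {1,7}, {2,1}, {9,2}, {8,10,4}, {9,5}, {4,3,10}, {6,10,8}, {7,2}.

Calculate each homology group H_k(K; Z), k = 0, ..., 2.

We work with the vertex ordering 1 < 2 < 3 < 4 < 5 < 6 < 7 < 8 < 9 < 10. The simplices of K, each written with vertices in increasing order, are:

  0-simplices (10): [1], [2], [3], [4], [5], [6], [7], [8], [9], [10]
  1-simplices (15): [1,2], [1,7], [2,5], [2,7], [2,9], [3,4], [3,6], [3,8], [3,10], [4,8], [4,10], [5,9], [6,8], [6,10], [8,10]
  2-simplices (6): [3,4,8], [3,4,10], [3,6,8], [3,6,10], [4,8,10], [6,8,10]

giving chain groups C_0 ≅ Z^10, C_1 ≅ Z^15, C_2 ≅ Z^6.

Boundary ∂_1: C_1 → C_0 maps an edge to its endpoints' difference, ∂[p,q] = q − p. For instance
  ∂[2,7] = [7] − [2].
The resulting 10×15 matrix has rank 8, and its Smith normal form has invariant factors (1,1,1,1,1,1,1,1).

Boundary ∂_2: C_2 → C_1 sends each 2-simplex [p,q,r] to [q,r] − [p,r] + [p,q]. For instance
  ∂[3,6,8] = [6,8] − [3,8] + [3,6],
  ∂[3,6,10] = [6,10] − [3,10] + [3,6].
This gives a 15×6 integer matrix of rank 5; reducing to Smith normal form yields diagonal entries (1,1,1,1,1).

From H_k ≅ ker(∂_k) / im(∂_{k+1}) we obtain:

  H_0: rank C_0 − rank ∂_1 = 10 − 8 = 2, and the invariant factors of ∂_1 are all 1, so H_0 = Z^2.
  H_1: rank ker ∂_1 − rank ∂_2 = (15 − 8) − 5 = 2, and the invariant factors of ∂_2 are all 1, so H_1 = Z^2.
  H_2: rank ker ∂_2 − rank ∂_3 = (6 − 5) − 0 = 1, and there is no ∂_3, so H_2 = Z.

As a check, the Euler characteristic is 10 − 15 + 6 = 1, which agrees with 2 − 2 + 1 = 1.
(K is a triangulation of the disjoint union of the 2-sphere S^2 and a wedge of 2 circles.)

H_0 ≅ Z^2,  H_1 ≅ Z^2,  H_2 ≅ Z.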